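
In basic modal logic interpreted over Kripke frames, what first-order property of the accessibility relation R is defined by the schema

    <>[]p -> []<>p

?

Suppose ◇□p→□◇p is valid. Take Rxy, Rxz and set V(p)={w : Ryw}. Then □p at y so ◇□p at x, so □◇p at x, so ◇p at z, giving w with Rzw and Ryw.
The converse is a direct semantic check.
So the correspondent is convergence.

convergence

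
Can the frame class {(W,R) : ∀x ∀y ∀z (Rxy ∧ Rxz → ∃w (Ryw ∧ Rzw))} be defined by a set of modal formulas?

The condition is convergence. A defining modal formula is ◇□p → □◇p.
Suppose ◇□p→□◇p is valid. Take Rxy, Rxz and set V(p)={w : Ryw}. Then □p at y so ◇□p at x, so □◇p at x, so ◇p at z, giving w with Rzw and Ryw.

Yes, by ◇□p → □◇p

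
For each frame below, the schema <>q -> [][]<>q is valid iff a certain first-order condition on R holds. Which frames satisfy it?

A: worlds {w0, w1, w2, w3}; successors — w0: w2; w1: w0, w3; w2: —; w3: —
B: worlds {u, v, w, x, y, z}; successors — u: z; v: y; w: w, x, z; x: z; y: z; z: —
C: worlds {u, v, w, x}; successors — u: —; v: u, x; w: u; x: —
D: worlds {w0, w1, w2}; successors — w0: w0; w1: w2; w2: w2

C, D

This is the axiom for a generalized confluence (Geach) condition; its first-order frame correspondent is forall x forall y forall z ((xRy & x R^2 z) -> exists w (y = w & zRw)).
A: fails — w1Rw0, w1R²w2 but no w with w0=w and w2Rw.
B: fails — vRy, vR²z but no t with y=t and zRt.
C: condition met.
D: condition met.
Valid on: C, D.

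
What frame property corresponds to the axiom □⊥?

emptiness of R

This is the Ver axiom.
It corresponds to emptiness of R: ∀x ∀y ¬Rxy.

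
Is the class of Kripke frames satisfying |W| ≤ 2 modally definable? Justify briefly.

No

Any modally definable frame class is closed under disjoint unions.
Any modal formula valid on each of 3 disjoint one-world frames is valid on their disjoint union (validity is preserved under disjoint unions). Each one-world frame has |W|=1≤2, but the union has |W|=3.
So the class is not modally definable.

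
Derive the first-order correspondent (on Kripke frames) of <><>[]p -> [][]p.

This is a Sahlqvist (Geach-type) schema ◇^2□^1p → □^2◇^0p.
First-order correspondent: forall x forall y forall z ((x R^2 y & x R^2 z) -> exists w (yRw & z = w)).

forall x forall y forall z ((x R^2 y & x R^2 z) -> exists w (yRw & z = w))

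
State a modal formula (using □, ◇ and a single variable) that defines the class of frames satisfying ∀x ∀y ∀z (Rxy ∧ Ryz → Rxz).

□q → □□q

This is transitivity; the standard corresponding axiom is 4: □q → □□q.
Suppose □q→□□q is valid. Take Rxy, Ryz and set V(q)={w : Rxw}. Then □q at x, so □□q at x, so □q at y, so q at z, i.e. Rxz.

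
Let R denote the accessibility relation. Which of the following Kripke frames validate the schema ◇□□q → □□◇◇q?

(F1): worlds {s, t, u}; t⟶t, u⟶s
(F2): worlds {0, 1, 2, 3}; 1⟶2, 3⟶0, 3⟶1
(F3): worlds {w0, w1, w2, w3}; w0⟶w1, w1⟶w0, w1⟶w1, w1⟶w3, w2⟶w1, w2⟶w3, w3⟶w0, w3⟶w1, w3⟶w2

(F1), (F3)

This is the axiom for a generalized confluence (Geach) condition; its first-order frame correspondent is ∀x ∀y ∀z ((xRy ∧ xR²z) → ∃w (yR²w ∧ zR²w)).
(F1): holds.
(F2): fails — 3R0, 3R²2 but no w with 0R²w and 2R²w.
(F3): holds.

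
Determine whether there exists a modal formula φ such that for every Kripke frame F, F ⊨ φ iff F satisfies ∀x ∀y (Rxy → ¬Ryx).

If a class were modally definable it would be closed under surjective bounded morphisms (Goldblatt–Thomason).
The 4-cycle (worlds w0,w1,w2,w3 with w0→w1→w2→w3→w0) is asymmetric. Mapping every world to a single reflexive point • is a surjective bounded morphism, and the reflexive point is not asymmetric (R•• but asymmetry requires ¬R••).
So the class is not modally definable.

No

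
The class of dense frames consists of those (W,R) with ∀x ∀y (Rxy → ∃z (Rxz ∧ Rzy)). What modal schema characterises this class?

The condition is density. The C4 schema □□r → □r defines it.
Suppose □□r→□r is valid. Take Rxy and set V(r)={w : xR²w}. Then □□r at x, so □r at x, so r at y, i.e. ∃z(Rxz∧Rzy).

□□r → □r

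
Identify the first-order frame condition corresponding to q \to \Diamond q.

This is a form of the T axiom.
It corresponds to reflexivity: \forall x Rxx.

reflexivity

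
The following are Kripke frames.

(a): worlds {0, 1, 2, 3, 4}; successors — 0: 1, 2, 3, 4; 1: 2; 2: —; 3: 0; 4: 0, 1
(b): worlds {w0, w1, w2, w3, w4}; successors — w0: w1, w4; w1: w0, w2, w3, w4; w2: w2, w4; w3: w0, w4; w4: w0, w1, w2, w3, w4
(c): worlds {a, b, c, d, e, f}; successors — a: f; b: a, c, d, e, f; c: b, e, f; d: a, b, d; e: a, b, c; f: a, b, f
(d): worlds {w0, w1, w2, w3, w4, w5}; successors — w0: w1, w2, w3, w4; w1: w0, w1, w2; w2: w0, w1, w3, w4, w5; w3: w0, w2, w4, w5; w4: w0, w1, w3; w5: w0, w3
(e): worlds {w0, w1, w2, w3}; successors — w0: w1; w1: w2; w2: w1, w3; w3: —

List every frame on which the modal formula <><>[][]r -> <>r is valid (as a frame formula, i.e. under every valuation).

(b), (c), (d)

This is the axiom for a generalized confluence (Geach) condition; its first-order frame correspondent is forall x forall y (x R^2 y -> exists w (y R^2 w & xRw)).
(a): fails — 0R²1 but no w with 1R²w and 0Rw.
(b): satisfies the condition.
(c): satisfies the condition.
(d): satisfies the condition.
(e): fails — w0R²w2 but no w with w2R²w and w0Rw.
Valid on: (b), (c), (d).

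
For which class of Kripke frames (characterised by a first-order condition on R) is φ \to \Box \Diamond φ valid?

Suppose φ→□◇φ is valid. Take Rxy and set V(φ)={x}. Then φ at x, so □◇φ at x, so ◇φ at y, so some z with Ryz has φ; z=x, i.e. Ryx.
The converse is a direct semantic check.
So the correspondent is symmetry.

symmetry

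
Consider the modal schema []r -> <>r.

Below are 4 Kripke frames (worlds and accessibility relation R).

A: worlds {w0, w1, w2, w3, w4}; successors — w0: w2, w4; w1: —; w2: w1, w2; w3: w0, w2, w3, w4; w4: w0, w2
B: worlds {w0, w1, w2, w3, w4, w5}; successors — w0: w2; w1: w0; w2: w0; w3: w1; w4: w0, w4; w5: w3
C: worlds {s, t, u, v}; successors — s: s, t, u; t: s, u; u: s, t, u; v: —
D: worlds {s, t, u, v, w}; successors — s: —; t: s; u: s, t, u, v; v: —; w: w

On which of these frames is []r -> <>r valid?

This is the axiom for seriality; its first-order frame correspondent is forall x exists y Rxy.
A: fails — world w1 has no successor.
B: condition met.
C: fails — world v has no successor.
D: fails — world s has no successor.
Valid on: B.

B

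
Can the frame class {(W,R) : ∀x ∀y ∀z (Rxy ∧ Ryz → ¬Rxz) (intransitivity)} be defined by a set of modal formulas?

If a class were modally definable it would be closed under surjective bounded morphisms (Goldblatt–Thomason).
The 5-cycle (worlds w0,w1,w2,w3,w4 with w0→w1→w2→w3→w4→w0) is intransitive. Mapping every world to a single reflexive point • is a surjective bounded morphism; the reflexive point is not intransitive (R••∧R•• but R••).
So no modal formula (or set of formulas) defines exactly the intransitive frames.

No — not modally definable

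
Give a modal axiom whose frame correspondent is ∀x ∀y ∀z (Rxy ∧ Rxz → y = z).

◇s → □s

The condition is partial functionality. The CD schema ◇s → □s defines it.
Suppose ◇s→□s is valid. Take Rxy, Rxz and set V(s)={y}. Then ◇s at x, so □s at x, so s at z, i.e. z=y.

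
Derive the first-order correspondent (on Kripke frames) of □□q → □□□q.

This is a Sahlqvist (Geach-type) schema ◇^0□^2q → □^3◇^0q.
First-order correspondent: ∀x ∀z (xR³z → ∃w (xR²w ∧ z = w)).

∀x ∀z (xR³z → ∃w (xR²w ∧ z = w))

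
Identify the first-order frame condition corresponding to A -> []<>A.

This is the B axiom.
Its frame correspondent is symmetry — forall x forall y (Rxy -> Ryx).

symmetry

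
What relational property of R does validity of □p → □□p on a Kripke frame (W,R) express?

This schema is the 4 axiom.
Its frame correspondent is transitivity — ∀x ∀y ∀z (Rxy ∧ Ryz → Rxz).

Transitivity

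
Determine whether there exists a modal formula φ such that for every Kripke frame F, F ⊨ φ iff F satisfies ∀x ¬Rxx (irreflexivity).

No

If a class were modally definable it would be closed under surjective bounded morphisms (Goldblatt–Thomason).
The 5-cycle (worlds s,t,u,v,w with s→t→u→v→w→s) is irreflexive, and the map sending every world to a single reflexive point • is a surjective bounded morphism (forth: every edge maps to (•,•); back: every world has a successor). So any modal formula valid on the 5-cycle is also valid on the reflexive point, which is not irreflexive.
Hence irreflexivity is not modally definable.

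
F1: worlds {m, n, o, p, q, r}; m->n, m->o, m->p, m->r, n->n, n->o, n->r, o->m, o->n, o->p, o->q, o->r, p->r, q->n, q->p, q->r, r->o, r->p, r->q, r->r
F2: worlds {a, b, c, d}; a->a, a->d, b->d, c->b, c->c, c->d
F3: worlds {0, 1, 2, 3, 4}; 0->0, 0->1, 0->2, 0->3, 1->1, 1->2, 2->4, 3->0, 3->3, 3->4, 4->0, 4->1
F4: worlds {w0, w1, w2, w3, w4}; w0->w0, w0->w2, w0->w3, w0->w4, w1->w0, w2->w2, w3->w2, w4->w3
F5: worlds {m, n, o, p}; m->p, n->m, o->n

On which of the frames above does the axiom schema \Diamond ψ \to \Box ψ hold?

F5

Frame correspondent (Sahlqvist): \forall x \forall y \forall z (Rxy \wedge Rxz \to y = z) — i.e. partial functionality.
F1: fails — m sees both n and o.
F2: fails — a sees both a and d.
F3: fails — 0 sees both 0 and 1.
F4: fails — w0 sees both w0 and w2.
F5: condition met.
Valid on: F5.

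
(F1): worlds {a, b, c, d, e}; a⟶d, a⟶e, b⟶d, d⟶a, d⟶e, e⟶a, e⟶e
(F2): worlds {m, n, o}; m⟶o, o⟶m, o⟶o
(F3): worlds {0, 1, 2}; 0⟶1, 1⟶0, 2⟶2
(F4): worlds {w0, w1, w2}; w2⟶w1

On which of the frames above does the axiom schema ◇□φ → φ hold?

(F2), (F3)

The schema corresponds to symmetry: ∀x ∀y (Rxy → Ryx).
(F1): fails — Rde but not Red.
(F2): ✓.
(F3): ✓.
(F4): fails — Rw2w1 but not Rw1w2.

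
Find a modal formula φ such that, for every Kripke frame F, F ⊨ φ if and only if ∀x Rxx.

□r → r

A defining formula is □r → r (the T axiom).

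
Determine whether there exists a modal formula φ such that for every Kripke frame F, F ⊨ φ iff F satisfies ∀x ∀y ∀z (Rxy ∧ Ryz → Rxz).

This is a Sahlqvist condition; the 4 axiom □q → □□q defines it.
Suppose □q→□□q is valid. Take Rxy, Ryz and set V(q)={w : Rxw}. Then □q at x, so □□q at x, so □q at y, so q at z, i.e. Rxz.

Yes — defined by □q → □□q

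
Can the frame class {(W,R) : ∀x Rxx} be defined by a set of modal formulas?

This is a Sahlqvist condition; the T axiom □r → r defines it.
Suppose □r→r is valid. At any x set V(r)={w : Rxw}. Then □r holds at x, so r holds at x, i.e. Rxx.

Yes — defined by □r → r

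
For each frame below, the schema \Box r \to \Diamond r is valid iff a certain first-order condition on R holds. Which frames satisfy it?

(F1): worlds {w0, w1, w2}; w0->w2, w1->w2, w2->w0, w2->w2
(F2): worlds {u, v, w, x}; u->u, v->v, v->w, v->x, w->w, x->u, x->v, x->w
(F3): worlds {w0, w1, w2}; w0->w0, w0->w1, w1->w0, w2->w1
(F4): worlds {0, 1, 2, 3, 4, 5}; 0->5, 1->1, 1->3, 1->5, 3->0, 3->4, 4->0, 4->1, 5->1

(F1), (F2), (F3)

The schema corresponds to seriality: \forall x \exists y Rxy.
(F1): satisfies the condition.
(F2): satisfies the condition.
(F3): satisfies the condition.
(F4): fails — world 2 has no successor.
Valid on: (F1), (F2), (F3).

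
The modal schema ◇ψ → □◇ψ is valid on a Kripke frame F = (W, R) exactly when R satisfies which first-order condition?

Suppose ◇ψ→□◇ψ is valid. Take Rxy, Rxz and set V(ψ)={y}. Then ◇ψ at x, so □◇ψ at x, so ◇ψ at z, so some w with Rzw has ψ; w=y, i.e. Rzy. By symmetry of the argument, Ryz.
The converse is a direct semantic check.
So the correspondent is the Euclidean property.

the Euclidean property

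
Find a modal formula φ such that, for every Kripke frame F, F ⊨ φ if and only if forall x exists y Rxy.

A defining formula is □p → ◇p (the D axiom).
Suppose □p→◇p is valid. At any x set V(p)=W. Then □p at x, so ◇p at x, so x has a successor.

□p → ◇p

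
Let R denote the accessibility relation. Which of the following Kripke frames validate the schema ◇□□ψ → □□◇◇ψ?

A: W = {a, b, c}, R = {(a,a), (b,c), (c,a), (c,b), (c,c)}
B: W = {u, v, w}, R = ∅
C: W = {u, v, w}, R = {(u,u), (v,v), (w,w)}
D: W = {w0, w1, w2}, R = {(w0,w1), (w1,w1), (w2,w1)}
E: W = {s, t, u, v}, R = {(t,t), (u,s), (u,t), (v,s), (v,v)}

The schema corresponds to a generalized confluence (Geach) condition: ∀x ∀y ∀z ((xRy ∧ xR²z) → ∃w (yR²w ∧ zR²w)).
A: holds.
B: holds.
C: holds.
D: holds.
E: fails — uRs, uR²t but no w with sR²w and tR²w.

A, B, C, D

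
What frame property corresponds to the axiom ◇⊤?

seriality

◇⊤ holds at w iff w has a successor, so frame-validity of ◇⊤ is exactly seriality. Equivalently via □φ → ◇φ:
Suppose □φ→◇φ is valid. At any x set V(φ)=W. Then □φ at x, so ◇φ at x, so x has a successor.
Conversely, on a frame with seriality the schema holds at every world under every valuation.
So the correspondent is seriality.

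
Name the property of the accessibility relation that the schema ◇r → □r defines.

This is the CD axiom.
It corresponds to partial functionality: ∀x ∀y ∀z (Rxy ∧ Rxz → y = z).

partial functionality: ∀x ∀y ∀z (Rxy ∧ Rxz → y = z)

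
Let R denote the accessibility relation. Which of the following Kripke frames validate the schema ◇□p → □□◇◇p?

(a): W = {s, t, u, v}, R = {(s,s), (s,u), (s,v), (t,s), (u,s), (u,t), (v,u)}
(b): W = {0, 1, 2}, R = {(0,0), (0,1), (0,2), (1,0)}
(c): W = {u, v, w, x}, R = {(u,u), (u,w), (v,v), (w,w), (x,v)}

The schema corresponds to a generalized confluence (Geach) condition: ∀x ∀y ∀z ((xRy ∧ xR²z) → ∃w (yRw ∧ zR²w)).
(a): fails — sRv, sR²v but no w with vRw and vR²w.
(b): fails — 0R0, 0R²2 but no w with 0Rw and 2R²w.
(c): condition met.

(c)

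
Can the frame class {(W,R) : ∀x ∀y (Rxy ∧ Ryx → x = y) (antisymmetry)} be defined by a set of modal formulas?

If a class were modally definable it would be closed under surjective bounded morphisms (Goldblatt–Thomason).
The 6-cycle (worlds 0,1,2,3,4,5 with 0→1→2→3→4→5→0) is antisymmetric. Sending even-indexed worlds to s and odd-indexed worlds to t is a surjective bounded morphism onto the two-world frame with s↔t, which is not antisymmetric.
So the class is not modally definable.

No — not modally definable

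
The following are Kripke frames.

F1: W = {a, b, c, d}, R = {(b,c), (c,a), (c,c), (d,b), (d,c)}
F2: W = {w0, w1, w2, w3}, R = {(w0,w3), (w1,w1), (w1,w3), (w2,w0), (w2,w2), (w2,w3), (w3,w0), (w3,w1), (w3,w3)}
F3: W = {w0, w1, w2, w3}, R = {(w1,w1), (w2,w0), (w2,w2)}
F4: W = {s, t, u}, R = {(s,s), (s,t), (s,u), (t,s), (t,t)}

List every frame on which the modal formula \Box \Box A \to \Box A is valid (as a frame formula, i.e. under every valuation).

The schema corresponds to density: \forall x \forall y (Rxy \to \exists z (Rxz \wedge Rzy)).
F1: fails — Rdb but no z with Rdz and Rzb.
F2: condition met.
F3: condition met.
F4: condition met.

F2, F3, F4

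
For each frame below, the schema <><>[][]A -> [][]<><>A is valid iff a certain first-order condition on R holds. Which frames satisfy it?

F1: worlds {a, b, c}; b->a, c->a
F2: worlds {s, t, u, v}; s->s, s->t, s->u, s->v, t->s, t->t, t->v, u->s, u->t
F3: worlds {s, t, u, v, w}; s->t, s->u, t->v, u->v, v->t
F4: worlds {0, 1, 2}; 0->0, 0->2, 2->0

F1, F3, F4

The schema corresponds to a generalized confluence (Geach) condition: forall x forall y forall z ((x R^2 y & x R^2 z) -> exists w (y R^2 w & z R^2 w)).
F1: holds.
F2: fails — sR²s, sR²v but no w with sR²w and vR²w.
F3: holds.
F4: holds.
Valid on: F1, F3, F4.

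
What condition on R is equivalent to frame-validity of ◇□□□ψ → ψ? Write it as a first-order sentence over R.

∀x ∀y (xRy → ∃w (yR³w ∧ x = w))

This is a Sahlqvist (Geach-type) schema ◇^1□^3ψ → □^0◇^0ψ.
Minimal-valuation argument: fix x; take any y with xR^1y and any z with xR^0z. Set V(ψ) to the set of worlds R-reachable from y in exactly 3 steps. Then □^3ψ holds at y, so the antecedent holds at x; validity forces ◇^0ψ at z, giving a w with zR^0w and yR^3w.
First-order correspondent: ∀x ∀y (xRy → ∃w (yR³w ∧ x = w)).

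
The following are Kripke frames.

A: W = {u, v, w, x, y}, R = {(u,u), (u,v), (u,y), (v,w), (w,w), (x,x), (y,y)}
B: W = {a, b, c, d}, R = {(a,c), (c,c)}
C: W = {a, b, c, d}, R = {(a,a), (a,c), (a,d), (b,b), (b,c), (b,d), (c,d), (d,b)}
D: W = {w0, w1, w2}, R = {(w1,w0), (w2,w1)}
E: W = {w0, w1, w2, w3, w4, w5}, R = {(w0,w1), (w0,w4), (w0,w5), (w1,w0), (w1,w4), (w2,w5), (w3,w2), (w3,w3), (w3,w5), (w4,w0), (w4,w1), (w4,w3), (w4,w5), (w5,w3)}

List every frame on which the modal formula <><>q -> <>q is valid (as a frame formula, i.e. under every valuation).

The schema corresponds to transitivity: forall x forall y forall z (Rxy & Ryz -> Rxz).
A: fails — Ruv and Rvw but not Ruw.
B: ✓.
C: fails — Rcd and Rdb but not Rcb.
D: fails — Rw2w1 and Rw1w0 but not Rw2w0.
E: fails — Rw1w0 and Rw0w5 but not Rw1w5.

B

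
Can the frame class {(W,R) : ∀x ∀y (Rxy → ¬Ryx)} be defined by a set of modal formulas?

Any modally definable frame class is closed under surjective bounded morphisms.
The 5-cycle (worlds 0,1,2,3,4 with 0→1→2→3→4→0) is asymmetric. Mapping every world to a single reflexive point • is a surjective bounded morphism, and the reflexive point is not asymmetric (R•• but asymmetry requires ¬R••).
Hence asymmetry is not modally definable.

No — not modally definable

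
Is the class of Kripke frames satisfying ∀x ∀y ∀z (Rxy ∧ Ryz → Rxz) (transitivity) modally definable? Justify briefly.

Yes: it is transitivity, defined by the 4 schema □q → □□q.

Yes, by □q → □□q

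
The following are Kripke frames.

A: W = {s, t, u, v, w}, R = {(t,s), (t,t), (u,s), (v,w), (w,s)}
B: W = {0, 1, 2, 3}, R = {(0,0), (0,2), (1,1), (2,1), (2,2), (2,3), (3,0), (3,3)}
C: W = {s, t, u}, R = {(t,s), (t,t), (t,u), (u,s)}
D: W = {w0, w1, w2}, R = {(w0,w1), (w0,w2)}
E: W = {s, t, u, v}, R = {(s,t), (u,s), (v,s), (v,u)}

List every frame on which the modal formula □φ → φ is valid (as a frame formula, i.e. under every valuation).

Frame correspondent (Sahlqvist): ∀x Rxx — i.e. reflexivity.
A: fails — world s does not see itself.
B: satisfies the condition.
C: fails — world s does not see itself.
D: fails — world w0 does not see itself.
E: fails — world s does not see itself.
Valid on: B.

B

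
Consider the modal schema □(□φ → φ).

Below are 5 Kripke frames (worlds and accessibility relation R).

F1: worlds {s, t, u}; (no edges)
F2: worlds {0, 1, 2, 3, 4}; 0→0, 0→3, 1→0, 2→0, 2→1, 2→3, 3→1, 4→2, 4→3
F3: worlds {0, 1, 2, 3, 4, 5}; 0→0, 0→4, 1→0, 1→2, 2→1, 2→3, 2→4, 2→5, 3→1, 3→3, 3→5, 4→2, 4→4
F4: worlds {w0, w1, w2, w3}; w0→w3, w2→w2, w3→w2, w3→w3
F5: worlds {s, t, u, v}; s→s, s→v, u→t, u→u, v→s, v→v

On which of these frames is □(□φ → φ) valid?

F1, F4

The schema corresponds to shift-reflexivity: ∀x ∀y (Rxy → Ryy).
F1: holds.
F2: fails — R31 but not R11.
F3: fails — R31 but not R11.
F4: holds.
F5: fails — Rut but not Rtt.
Valid on: F1, F4.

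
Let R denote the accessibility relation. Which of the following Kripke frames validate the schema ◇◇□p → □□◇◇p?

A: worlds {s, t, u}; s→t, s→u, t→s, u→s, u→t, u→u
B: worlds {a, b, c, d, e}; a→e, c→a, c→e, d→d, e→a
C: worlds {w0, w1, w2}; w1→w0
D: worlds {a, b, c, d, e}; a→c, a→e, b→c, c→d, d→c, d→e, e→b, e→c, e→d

This is the axiom for a generalized confluence (Geach) condition; its first-order frame correspondent is ∀x ∀y ∀z ((xR²y ∧ xR²z) → ∃w (yRw ∧ zR²w)).
A: fails — sR²t, sR²t but no w with tRw and tR²w.
B: fails — aR²a, aR²a but no w with aRw and aR²w.
C: ✓.
D: fails — aR²b, aR²b but no w with bRw and bR²w.
Valid on: C.

C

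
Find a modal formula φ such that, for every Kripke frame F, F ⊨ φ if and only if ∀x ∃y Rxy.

A defining formula is □q → ◇q (the D axiom).
Suppose □q→◇q is valid. At any x set V(q)=W. Then □q at x, so ◇q at x, so x has a successor.

□q → ◇q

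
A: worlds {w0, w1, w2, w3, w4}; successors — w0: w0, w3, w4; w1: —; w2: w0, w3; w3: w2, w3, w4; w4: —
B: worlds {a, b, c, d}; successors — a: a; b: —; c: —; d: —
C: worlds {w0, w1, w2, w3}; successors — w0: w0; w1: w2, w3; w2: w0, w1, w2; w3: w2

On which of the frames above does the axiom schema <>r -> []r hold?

This is the axiom for partial functionality; its first-order frame correspondent is forall x forall y forall z (Rxy & Rxz -> y = z).
A: fails — w0 sees both w0 and w3.
B: holds.
C: fails — w1 sees both w2 and w3.

B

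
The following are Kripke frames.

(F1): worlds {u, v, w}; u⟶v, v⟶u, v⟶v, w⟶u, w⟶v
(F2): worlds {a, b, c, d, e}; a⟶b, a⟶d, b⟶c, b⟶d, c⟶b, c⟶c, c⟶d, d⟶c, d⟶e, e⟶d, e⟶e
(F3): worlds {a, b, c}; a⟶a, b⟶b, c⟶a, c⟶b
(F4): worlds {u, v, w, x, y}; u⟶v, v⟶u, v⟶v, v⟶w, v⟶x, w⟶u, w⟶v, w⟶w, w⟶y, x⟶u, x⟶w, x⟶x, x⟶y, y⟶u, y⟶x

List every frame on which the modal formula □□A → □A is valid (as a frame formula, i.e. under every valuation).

Frame correspondent (Sahlqvist): ∀x ∀y (Rxy → ∃z (Rxz ∧ Rzy)) — i.e. density.
(F1): holds.
(F2): fails — Rab but no z with Raz and Rzb.
(F3): holds.
(F4): holds.
Valid on: (F1), (F3), (F4).

(F1), (F3), (F4)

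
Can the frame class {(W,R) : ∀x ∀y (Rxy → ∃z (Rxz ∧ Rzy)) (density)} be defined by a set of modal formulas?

Definable; □□q → □q defines it

This is a Sahlqvist condition; the C4 axiom □□q → □q defines it.
Suppose □□q→□q is valid. Take Rxy and set V(q)={w : xR²w}. Then □□q at x, so □q at x, so q at y, i.e. ∃z(Rxz∧Rzy).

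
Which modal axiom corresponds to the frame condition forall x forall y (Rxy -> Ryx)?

A defining formula is ψ → □◇ψ (the B axiom).

ψ → □◇ψ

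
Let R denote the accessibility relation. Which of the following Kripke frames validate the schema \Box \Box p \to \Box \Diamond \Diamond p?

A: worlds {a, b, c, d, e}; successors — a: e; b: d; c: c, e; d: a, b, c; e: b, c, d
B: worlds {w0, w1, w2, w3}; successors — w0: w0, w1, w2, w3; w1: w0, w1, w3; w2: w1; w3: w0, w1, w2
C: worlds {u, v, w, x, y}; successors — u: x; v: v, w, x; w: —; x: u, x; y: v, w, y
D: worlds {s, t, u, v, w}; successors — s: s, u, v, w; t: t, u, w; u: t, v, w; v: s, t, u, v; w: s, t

A, B, D

The schema corresponds to a generalized confluence (Geach) condition: \forall x \forall z (xRz \to \exists w (x R^2 w \wedge z R^2 w)).
A: holds.
B: holds.
C: fails — vRw but no t with vR²t and wR²t.
D: holds.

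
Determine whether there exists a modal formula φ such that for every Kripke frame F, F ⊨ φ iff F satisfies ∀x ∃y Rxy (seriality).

Yes, by □q → ◇q

This is a Sahlqvist condition; the D axiom □q → ◇q defines it.
Suppose □q→◇q is valid. At any x set V(q)=W. Then □q at x, so ◇q at x, so x has a successor.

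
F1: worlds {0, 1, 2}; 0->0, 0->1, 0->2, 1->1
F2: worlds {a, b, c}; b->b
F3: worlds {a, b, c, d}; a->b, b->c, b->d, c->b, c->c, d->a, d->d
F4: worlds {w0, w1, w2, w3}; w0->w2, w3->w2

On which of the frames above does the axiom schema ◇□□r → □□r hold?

Frame correspondent (Sahlqvist): ∀x ∀y ∀z ((xRy ∧ xR²z) → ∃w (yR²w ∧ z = w)) — i.e. a generalized confluence (Geach) condition.
F1: fails — 0R1, 0R²0 but no w with 1R²w and 0=w.
F2: holds.
F3: fails — bRc, bR²a but no w with cR²w and a=w.
F4: holds.
Valid on: F2, F4.

F2, F4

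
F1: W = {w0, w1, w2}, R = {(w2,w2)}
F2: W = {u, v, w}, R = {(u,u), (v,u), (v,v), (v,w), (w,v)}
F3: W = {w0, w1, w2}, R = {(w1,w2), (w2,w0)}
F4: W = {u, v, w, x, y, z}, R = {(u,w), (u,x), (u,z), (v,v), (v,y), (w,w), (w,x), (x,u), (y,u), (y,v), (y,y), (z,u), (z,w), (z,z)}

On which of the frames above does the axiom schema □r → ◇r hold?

F2, F4

The schema corresponds to seriality: ∀x ∃y Rxy.
F1: fails — world w0 has no successor.
F2: satisfies the condition.
F3: fails — world w0 has no successor.
F4: satisfies the condition.
Valid on: F2, F4.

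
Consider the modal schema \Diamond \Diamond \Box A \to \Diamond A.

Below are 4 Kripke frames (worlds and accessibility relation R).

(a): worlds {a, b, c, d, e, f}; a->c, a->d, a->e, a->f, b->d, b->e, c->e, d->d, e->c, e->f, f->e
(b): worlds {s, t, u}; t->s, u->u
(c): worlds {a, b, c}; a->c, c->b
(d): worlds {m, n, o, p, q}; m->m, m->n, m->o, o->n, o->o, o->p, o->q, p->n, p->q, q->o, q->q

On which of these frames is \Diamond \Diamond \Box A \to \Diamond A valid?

This is the axiom for a generalized confluence (Geach) condition; its first-order frame correspondent is \forall x \forall y (x R^2 y \to \exists w (yRw \wedge xRw)).
(a): satisfies the condition.
(b): satisfies the condition.
(c): fails — aR²b but no w with bRw and aRw.
(d): fails — mR²n but no w with nRw and mRw.

(a), (b)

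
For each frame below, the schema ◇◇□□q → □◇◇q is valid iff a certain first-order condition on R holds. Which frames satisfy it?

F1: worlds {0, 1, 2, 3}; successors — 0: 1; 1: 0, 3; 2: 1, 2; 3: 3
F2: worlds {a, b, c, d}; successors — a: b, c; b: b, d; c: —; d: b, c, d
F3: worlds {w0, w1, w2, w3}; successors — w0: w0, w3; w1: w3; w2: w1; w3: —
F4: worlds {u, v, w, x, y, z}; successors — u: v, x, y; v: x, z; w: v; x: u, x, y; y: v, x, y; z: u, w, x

The schema corresponds to a generalized confluence (Geach) condition: ∀x ∀y ∀z ((xR²y ∧ xRz) → ∃w (yR²w ∧ zR²w)).
F1: condition met.
F2: fails — aR²b, aRc but no w with bR²w and cR²w.
F3: fails — w0R²w0, w0Rw3 but no w with w0R²w and w3R²w.
F4: condition met.

F1, F4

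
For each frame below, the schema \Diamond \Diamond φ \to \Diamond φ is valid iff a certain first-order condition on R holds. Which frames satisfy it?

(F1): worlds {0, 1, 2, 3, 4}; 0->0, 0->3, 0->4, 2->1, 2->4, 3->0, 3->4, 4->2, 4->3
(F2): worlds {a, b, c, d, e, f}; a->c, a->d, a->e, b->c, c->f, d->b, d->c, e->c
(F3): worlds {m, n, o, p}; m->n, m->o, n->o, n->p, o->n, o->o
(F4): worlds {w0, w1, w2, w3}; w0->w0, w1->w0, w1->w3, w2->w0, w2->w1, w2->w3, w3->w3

(F4)

This is the axiom for transitivity; its first-order frame correspondent is \forall x \forall y \forall z (Rxy \wedge Ryz \to Rxz).
(F1): fails — R34 and R43 but not R33.
(F2): fails — Rbc and Rcf but not Rbf.
(F3): fails — Ron and Rnp but not Rop.
(F4): condition met.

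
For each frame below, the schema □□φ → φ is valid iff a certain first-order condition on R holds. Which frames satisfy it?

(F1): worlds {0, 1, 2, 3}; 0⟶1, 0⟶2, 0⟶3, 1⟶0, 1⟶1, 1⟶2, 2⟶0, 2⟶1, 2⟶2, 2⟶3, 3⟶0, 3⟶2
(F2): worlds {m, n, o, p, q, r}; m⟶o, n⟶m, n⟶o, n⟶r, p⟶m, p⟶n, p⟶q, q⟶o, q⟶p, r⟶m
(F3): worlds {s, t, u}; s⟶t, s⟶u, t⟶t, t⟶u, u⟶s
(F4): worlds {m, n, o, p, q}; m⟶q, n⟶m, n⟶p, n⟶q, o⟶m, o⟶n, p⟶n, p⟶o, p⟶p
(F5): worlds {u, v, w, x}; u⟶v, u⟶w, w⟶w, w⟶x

Frame correspondent (Sahlqvist): ∀x ∃w (xR²w ∧ x = w) — i.e. a generalized confluence (Geach) condition.
(F1): satisfies the condition.
(F2): fails — at m but no w with mR²w and m=w.
(F3): satisfies the condition.
(F4): fails — at m but no w with mR²w and m=w.
(F5): fails — at u but no t with uR²t and u=t.

(F1), (F3)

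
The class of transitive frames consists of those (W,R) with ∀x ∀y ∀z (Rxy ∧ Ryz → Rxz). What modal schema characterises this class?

□q → □□q

This is transitivity; the standard corresponding axiom is 4: □q → □□q.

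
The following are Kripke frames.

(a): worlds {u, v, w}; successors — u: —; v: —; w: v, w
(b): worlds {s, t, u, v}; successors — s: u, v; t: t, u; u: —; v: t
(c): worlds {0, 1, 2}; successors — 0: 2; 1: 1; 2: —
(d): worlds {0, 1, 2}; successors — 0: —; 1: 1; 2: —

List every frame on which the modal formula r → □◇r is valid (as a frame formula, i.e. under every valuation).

(d)

The schema corresponds to symmetry: ∀x ∀y (Rxy → Ryx).
(a): fails — Rwv but not Rvw.
(b): fails — Rvt but not Rtv.
(c): fails — R02 but not R20.
(d): ✓.
Valid on: (d).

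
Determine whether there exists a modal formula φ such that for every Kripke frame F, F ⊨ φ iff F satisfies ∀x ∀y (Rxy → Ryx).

Yes — defined by r → □◇r

The condition is symmetry. A defining modal formula is r → □◇r.
Suppose r→□◇r is valid. Take Rxy and set V(r)={x}. Then r at x, so □◇r at x, so ◇r at y, so some z with Ryz has r; z=x, i.e. Ryx.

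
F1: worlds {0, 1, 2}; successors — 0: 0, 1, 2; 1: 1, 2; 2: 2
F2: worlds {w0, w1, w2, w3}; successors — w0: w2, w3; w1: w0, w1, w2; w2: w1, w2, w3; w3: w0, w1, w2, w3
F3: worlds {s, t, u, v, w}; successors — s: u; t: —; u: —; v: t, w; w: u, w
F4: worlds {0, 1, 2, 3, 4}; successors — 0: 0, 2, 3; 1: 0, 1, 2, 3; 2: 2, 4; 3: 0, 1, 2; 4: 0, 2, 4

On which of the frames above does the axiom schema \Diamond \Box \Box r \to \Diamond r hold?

The schema corresponds to a generalized confluence (Geach) condition: \forall x \forall y (xRy \to \exists w (y R^2 w \wedge xRw)).
F1: condition met.
F2: condition met.
F3: fails — sRu but no w* with uR²w* and sRw*.
F4: condition met.
Valid on: F1, F2, F4.

F1, F2, F4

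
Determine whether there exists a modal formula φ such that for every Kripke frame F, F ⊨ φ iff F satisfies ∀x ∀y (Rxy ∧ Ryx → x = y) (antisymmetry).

Not modally definable

Modal frame validity is preserved under surjective bounded morphisms.
The 4-cycle (worlds 0,1,2,3 with 0→1→2→3→0) is antisymmetric. Sending even-indexed worlds to a and odd-indexed worlds to b is a surjective bounded morphism onto the two-world frame with a↔b, which is not antisymmetric.
So the class is not modally definable.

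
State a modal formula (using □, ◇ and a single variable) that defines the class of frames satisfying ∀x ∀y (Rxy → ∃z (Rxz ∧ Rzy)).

□□p → □p

The condition is density. The C4 schema □□p → □p defines it.
Suppose □□p→□p is valid. Take Rxy and set V(p)={w : xR²w}. Then □□p at x, so □p at x, so p at y, i.e. ∃z(Rxz∧Rzy).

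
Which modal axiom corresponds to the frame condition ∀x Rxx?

The condition is reflexivity. The T schema □s → s defines it.
Suppose □s→s is valid. At any x set V(s)={w : Rxw}. Then □s holds at x, so s holds at x, i.e. Rxx.

□s → s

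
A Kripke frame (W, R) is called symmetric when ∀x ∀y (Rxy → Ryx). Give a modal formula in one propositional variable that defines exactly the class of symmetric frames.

r → □◇r

The condition is symmetry. The B schema r → □◇r defines it.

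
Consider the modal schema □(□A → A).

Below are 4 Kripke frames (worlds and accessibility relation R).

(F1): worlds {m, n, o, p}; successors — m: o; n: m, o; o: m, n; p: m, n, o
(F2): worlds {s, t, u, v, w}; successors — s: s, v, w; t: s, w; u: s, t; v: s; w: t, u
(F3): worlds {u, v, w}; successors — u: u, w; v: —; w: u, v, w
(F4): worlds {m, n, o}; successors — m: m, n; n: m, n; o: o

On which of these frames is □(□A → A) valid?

This is the axiom for shift-reflexivity; its first-order frame correspondent is ∀x ∀y (Rxy → Ryy).
(F1): fails — Ron but not Rnn.
(F2): fails — Rwt but not Rtt.
(F3): fails — Rwv but not Rvv.
(F4): ✓.

(F4)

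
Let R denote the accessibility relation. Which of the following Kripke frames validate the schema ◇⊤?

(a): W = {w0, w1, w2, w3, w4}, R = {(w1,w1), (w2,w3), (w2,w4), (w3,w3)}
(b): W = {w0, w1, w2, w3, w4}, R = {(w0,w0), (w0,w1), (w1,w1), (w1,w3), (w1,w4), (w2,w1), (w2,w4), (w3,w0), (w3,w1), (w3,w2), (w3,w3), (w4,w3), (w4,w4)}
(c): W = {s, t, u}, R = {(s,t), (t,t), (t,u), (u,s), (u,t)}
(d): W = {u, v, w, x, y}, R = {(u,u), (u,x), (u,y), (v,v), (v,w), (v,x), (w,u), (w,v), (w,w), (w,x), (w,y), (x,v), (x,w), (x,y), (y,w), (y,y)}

The schema corresponds to seriality: ∀x ∃y Rxy.
(a): fails — world w0 has no successor.
(b): satisfies the condition.
(c): satisfies the condition.
(d): satisfies the condition.

(b), (c), (d)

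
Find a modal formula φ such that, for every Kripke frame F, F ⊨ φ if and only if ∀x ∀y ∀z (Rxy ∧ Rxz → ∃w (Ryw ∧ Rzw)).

◇□q → □◇q

A defining formula is ◇□q → □◇q (the .2 axiom).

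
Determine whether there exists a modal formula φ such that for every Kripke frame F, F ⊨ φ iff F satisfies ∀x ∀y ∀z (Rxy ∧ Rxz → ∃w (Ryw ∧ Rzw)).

The condition is convergence. A defining modal formula is ◇□q → □◇q.
Suppose ◇□q→□◇q is valid. Take Rxy, Rxz and set V(q)={w : Ryw}. Then □q at y so ◇□q at x, so □◇q at x, so ◇q at z, giving w with Rzw and Ryw.

Yes — defined by ◇□q → □◇q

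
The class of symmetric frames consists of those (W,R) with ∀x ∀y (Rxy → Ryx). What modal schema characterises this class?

s → □◇s

A defining formula is s → □◇s (the B axiom).
Suppose s→□◇s is valid. Take Rxy and set V(s)={x}. Then s at x, so □◇s at x, so ◇s at y, so some z with Ryz has s; z=x, i.e. Ryx.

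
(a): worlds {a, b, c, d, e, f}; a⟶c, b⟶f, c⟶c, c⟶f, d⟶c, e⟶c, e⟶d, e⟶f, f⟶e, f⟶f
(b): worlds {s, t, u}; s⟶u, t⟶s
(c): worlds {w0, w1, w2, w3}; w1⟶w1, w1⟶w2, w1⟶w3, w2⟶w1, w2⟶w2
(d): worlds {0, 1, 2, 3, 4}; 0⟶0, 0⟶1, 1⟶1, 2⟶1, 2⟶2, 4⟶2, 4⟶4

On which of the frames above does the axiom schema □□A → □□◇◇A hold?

(a), (d)

This is the axiom for a generalized confluence (Geach) condition; its first-order frame correspondent is ∀x ∀z (xR²z → ∃w (xR²w ∧ zR²w)).
(a): satisfies the condition.
(b): fails — tR²u but no w with tR²w and uR²w.
(c): fails — w1R²w3 but no w with w1R²w and w3R²w.
(d): satisfies the condition.
Valid on: (a), (d).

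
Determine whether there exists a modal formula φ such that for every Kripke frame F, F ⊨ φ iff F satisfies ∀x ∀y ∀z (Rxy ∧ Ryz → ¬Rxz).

No — not modally definable

If a class were modally definable it would be closed under surjective bounded morphisms (Goldblatt–Thomason).
The 5-cycle (worlds w0,w1,w2,w3,w4 with w0→w1→w2→w3→w4→w0) is intransitive. Mapping every world to a single reflexive point • is a surjective bounded morphism; the reflexive point is not intransitive (R••∧R•• but R••).
So the class is not modally definable.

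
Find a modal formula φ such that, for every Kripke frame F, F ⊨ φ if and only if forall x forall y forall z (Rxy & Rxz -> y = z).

A defining formula is ◇s → □s (the CD axiom).

◇s → □s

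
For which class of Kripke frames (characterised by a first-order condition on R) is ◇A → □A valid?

partial functionality: ∀x ∀y ∀z (Rxy ∧ Rxz → y = z)

This is the CD axiom.
Its frame correspondent is partial functionality — ∀x ∀y ∀z (Rxy ∧ Rxz → y = z).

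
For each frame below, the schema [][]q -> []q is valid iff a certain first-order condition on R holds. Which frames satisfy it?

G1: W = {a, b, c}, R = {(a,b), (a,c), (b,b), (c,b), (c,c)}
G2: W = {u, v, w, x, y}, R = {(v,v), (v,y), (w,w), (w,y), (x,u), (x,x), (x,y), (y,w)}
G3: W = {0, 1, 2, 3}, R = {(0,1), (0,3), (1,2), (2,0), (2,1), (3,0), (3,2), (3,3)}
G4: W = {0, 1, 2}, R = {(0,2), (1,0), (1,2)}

G1, G2

The schema corresponds to density: forall x forall y (Rxy -> exists z (Rxz & Rzy)).
G1: ✓.
G2: ✓.
G3: fails — R12 but no z with R1z and Rz2.
G4: fails — R10 but no z with R1z and Rz0.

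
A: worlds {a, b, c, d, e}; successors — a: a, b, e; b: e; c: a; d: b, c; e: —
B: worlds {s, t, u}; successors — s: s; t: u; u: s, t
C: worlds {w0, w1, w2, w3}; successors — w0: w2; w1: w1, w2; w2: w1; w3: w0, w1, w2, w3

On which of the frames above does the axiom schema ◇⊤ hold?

B, C

Frame correspondent (Sahlqvist): ∀x ∃y Rxy — i.e. seriality.
A: fails — world e has no successor.
B: satisfies the condition.
C: satisfies the condition.
Valid on: B, C.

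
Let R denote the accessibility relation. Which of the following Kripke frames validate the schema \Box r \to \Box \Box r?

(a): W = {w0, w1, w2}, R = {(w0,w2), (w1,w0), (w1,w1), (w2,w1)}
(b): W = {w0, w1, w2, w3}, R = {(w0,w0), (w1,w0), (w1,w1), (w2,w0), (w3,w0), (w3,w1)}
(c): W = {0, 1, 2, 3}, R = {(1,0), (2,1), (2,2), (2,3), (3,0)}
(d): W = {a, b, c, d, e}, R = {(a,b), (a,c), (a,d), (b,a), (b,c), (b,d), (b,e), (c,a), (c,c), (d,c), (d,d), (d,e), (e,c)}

(b)

Frame correspondent (Sahlqvist): \forall x \forall y \forall z (Rxy \wedge Ryz \to Rxz) — i.e. transitivity.
(a): fails — Rw0w2 and Rw2w1 but not Rw0w1.
(b): condition met.
(c): fails — R23 and R30 but not R20.
(d): fails — Rdc and Rca but not Rda.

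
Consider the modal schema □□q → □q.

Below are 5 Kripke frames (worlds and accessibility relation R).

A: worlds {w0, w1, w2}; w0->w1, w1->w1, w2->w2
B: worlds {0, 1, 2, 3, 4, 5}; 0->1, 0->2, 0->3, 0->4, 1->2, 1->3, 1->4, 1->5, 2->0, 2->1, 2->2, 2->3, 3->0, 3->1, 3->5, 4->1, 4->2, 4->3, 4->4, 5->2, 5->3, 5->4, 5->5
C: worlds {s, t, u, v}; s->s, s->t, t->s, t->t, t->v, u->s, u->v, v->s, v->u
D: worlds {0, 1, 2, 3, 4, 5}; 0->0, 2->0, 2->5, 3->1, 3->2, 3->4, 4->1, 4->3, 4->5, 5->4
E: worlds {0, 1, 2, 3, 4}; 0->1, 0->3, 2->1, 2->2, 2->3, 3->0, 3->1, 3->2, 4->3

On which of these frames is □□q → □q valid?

A

Frame correspondent (Sahlqvist): ∀x ∀y (Rxy → ∃z (Rxz ∧ Rzy)) — i.e. density.
A: ✓.
B: fails — R30 but no z with R3z and Rz0.
C: fails — Ruv but no z with Ruz and Rzv.
D: fails — R34 but no z with R3z and Rz4.
E: fails — R43 but no z with R4z and Rz3.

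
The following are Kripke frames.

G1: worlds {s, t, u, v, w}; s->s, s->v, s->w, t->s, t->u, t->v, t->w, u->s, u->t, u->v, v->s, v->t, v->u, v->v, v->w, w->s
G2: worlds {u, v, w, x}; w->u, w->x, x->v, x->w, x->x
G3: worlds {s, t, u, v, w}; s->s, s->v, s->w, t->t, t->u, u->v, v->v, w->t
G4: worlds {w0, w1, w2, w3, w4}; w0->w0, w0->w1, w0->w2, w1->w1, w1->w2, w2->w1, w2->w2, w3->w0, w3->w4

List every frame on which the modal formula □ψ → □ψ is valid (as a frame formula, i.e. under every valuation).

This is the axiom for a generalized confluence (Geach) condition; its first-order frame correspondent is ∀x ∀z (xRz → ∃w (xRw ∧ z = w)).
G1: ✓.
G2: ✓.
G3: ✓.
G4: ✓.

G1, G2, G3, G4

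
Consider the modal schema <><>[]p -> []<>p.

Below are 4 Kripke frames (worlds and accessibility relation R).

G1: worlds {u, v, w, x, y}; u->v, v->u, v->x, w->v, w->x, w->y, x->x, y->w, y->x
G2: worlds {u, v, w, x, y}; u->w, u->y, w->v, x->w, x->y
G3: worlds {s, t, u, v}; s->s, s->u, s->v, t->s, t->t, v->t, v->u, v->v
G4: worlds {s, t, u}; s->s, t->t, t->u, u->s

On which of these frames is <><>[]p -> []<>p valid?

none

Frame correspondent (Sahlqvist): forall x forall y forall z ((x R^2 y & xRz) -> exists w (yRw & zRw)) — i.e. a generalized confluence (Geach) condition.
G1: fails — uR²u, uRv but no t with uRt and vRt.
G2: fails — uR²v, uRw but no t with vRt and wRt.
G3: fails — sR²s, sRu but no w with sRw and uRw.
G4: fails — tR²s, tRt but no w with sRw and tRw.
Valid on no frame.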